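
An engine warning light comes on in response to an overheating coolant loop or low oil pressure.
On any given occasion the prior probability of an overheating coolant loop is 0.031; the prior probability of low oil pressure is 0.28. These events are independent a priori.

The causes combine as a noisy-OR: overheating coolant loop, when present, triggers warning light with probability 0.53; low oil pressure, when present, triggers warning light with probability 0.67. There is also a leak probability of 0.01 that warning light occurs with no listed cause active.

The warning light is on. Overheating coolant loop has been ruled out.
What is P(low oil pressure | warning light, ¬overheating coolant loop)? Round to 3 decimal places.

Under noisy-OR, P(warning light | causes) = 1 − (1−0.01)·∏(1−qᵢ) over the active causes.
P(warning light | ¬overheating coolant loop) = 0.01*0.72 + 0.6733*0.28 = 0.007200 + 0.188524 = 0.195724
Of this, 0.188524 comes from 0.6733*0.28 (the low oil pressure=true cases).
Hence the posterior is 0.188524/0.195724 ≈ 0.963.

P(low oil pressure | warning light, ¬overheating coolant loop) ≈ 0.963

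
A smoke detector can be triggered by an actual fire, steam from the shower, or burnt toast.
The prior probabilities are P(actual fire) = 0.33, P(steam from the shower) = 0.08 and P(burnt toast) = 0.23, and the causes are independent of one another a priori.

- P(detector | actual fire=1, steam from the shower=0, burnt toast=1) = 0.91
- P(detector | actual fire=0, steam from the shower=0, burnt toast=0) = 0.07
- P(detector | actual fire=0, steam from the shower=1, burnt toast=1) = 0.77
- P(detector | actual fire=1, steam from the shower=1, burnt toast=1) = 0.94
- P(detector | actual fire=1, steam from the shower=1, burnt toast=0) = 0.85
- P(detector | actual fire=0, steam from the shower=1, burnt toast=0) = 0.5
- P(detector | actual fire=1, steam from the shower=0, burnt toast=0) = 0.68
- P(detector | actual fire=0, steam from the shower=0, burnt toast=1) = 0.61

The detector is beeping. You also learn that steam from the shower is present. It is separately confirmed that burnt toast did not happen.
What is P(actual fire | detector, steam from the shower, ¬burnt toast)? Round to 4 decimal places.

Sum P(detector|·) weighted by the priors over both values of actual fire:
  P(detector | steam from the shower, ¬burnt toast) = 0.5*0.67 + 0.85*0.33
        = 0.335000 + 0.280500 = 0.615500
Keeping only the actual fire-present terms gives 0.280500, so
  P(actual fire | detector, steam from the shower, ¬burnt toast) = 0.280500 / 0.615500 ≈ 0.4557

P(actual fire | detector, steam from the shower, ¬burnt toast) ≈ 0.4557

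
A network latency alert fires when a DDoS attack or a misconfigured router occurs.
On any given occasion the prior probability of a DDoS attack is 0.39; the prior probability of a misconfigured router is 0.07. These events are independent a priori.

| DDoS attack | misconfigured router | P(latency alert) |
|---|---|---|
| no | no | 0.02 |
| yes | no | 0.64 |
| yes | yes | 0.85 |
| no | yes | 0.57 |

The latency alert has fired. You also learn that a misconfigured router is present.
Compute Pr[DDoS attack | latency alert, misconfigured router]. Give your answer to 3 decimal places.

Pr[DDoS attack | latency alert, misconfigured router] ≈ 0.488

Weight on DDoS attack=true, given the evidence: 0.85·0.39 = 0.331500
Normalizer over all consistent configurations: 0.57·0.61 + 0.85·0.39 = 0.679200
P(DDoS attack | latency alert, misconfigured router) = 0.331500/0.679200 ≈ 0.488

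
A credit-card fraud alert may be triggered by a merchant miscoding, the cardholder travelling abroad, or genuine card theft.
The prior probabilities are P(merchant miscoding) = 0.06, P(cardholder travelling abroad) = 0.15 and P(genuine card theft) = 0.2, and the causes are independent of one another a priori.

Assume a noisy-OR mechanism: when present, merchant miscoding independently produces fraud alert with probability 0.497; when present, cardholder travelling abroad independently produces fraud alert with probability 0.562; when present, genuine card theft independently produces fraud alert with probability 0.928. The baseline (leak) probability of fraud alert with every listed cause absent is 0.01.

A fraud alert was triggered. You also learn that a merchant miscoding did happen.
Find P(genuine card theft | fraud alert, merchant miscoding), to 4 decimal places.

P(genuine card theft | fraud alert, merchant miscoding) ≈ 0.3077

Under noisy-OR, P(fraud alert | causes) = 1 − (1−0.01)·∏(1−qᵢ) over the active causes.
P(fraud alert | merchant miscoding) = 0.50203×0.85×0.8 + 0.964146×0.85×0.2 + 0.781889×0.15×0.8 + 0.984296×0.15×0.2 = 0.341380 + 0.163905 + 0.093827 + 0.029529 = 0.628641
The genuine card theft-present share is 0.163905 + 0.029529 = 0.193434.
So P(genuine card theft | fraud alert, merchant miscoding) = 0.193434/0.628641 ≈ 0.3077.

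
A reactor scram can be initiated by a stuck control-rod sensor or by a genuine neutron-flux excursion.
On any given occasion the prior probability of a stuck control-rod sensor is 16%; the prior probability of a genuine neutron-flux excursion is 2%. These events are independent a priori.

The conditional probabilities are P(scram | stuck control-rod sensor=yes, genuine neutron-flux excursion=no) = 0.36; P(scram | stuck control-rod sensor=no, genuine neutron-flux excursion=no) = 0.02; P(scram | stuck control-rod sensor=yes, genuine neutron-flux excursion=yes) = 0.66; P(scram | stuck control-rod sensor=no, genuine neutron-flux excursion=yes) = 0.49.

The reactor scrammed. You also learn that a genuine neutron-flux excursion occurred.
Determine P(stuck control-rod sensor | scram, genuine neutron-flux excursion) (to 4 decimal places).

Sum P(scram|·) weighted by the priors over both values of stuck control-rod sensor:
  P(scram | genuine neutron-flux excursion) = 0.49*0.84 + 0.66*0.16
        = 0.411600 + 0.105600 = 0.517200
The terms with stuck control-rod sensor present sum to 0.105600, so
  P(stuck control-rod sensor | scram, genuine neutron-flux excursion) = 0.105600 / 0.517200 ≈ 0.2042

P(stuck control-rod sensor | scram, genuine neutron-flux excursion) ≈ 0.2042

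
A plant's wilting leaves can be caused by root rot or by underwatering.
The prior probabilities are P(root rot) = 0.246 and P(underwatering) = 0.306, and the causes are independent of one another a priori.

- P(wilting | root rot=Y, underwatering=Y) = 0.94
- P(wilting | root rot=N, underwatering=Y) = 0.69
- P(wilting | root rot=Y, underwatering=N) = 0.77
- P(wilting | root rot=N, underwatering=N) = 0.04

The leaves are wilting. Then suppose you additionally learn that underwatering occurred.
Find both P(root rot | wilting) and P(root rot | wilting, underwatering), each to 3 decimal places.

For the numerator, keep only root rot=true terms: 0.131457 + 0.070759 = 0.202216
The normalizing constant is 0.04·0.754·0.694 + 0.69·0.754·0.306 + 0.77·0.246·0.694 + 0.94·0.246·0.306 = 0.382347
P(root rot | wilting) = 0.202216/0.382347 ≈ 0.529

Now condition on the additional information:
Numerator (weight on configurations with root rot): 0.94*0.246 = 0.231240
Normalizer over all consistent configurations: 0.69*0.754 + 0.94*0.246 = 0.751500
Posterior = 0.231240 / 0.751500 ≈ 0.308
The drop from 0.529 to 0.308 is the explaining-away (discounting) effect.

P(root rot | wilting) ≈ 0.529; P(root rot | wilting, underwatering) ≈ 0.308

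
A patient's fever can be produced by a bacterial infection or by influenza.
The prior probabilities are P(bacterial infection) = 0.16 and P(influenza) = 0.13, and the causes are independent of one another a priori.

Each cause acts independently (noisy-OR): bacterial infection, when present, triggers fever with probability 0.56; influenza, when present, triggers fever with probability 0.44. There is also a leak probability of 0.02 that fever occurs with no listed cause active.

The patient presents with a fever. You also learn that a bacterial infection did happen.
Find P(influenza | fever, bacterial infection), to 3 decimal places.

P(influenza | fever, bacterial infection) ≈ 0.166

Under noisy-OR, P(fever | causes) = 1 − (1−0.02)·∏(1−qᵢ) over the active causes.
By total probability over both values of influenza:
  P(fever | bacterial infection) = 0.5688×0.87 + 0.758528×0.13
        = 0.494856 + 0.098609 = 0.593465
The terms with influenza present sum to 0.098609, so
  P(influenza | fever, bacterial infection) = 0.098609 / 0.593465 ≈ 0.166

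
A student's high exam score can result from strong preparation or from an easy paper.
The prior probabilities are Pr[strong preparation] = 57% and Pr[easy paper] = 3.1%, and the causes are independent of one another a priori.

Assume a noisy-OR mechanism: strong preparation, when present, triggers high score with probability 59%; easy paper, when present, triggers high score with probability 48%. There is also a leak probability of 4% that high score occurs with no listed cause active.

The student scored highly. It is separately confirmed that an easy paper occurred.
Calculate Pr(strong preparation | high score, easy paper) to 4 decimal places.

Pr(strong preparation | high score, easy paper) ≈ 0.6780

Under noisy-OR, P(high score | causes) = 1 − (1−0.04)·∏(1−qᵢ) over the active causes.
Weight on strong preparation=true, given the evidence: 0.795328*0.57 = 0.453337
The normalizing constant is 0.5008*0.43 + 0.795328*0.57 = 0.668681
P(strong preparation | high score, easy paper) = 0.453337/0.668681 ≈ 0.6780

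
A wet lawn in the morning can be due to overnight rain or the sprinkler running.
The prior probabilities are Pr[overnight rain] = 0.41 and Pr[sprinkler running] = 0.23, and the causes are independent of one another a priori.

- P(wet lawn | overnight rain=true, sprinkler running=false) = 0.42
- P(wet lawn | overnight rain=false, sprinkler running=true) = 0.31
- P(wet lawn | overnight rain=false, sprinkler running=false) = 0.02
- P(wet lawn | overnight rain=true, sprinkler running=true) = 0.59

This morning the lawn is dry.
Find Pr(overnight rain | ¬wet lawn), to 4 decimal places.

For the numerator, keep only overnight rain=true terms: 0.183106 + 0.038663 = 0.221769
Normalizer over all consistent configurations: 0.98*0.59*0.77 + 0.69*0.59*0.23 + 0.58*0.41*0.77 + 0.41*0.41*0.23 = 0.760616
Posterior = 0.221769 / 0.760616 ≈ 0.2916

Pr(overnight rain | ¬wet lawn) ≈ 0.2916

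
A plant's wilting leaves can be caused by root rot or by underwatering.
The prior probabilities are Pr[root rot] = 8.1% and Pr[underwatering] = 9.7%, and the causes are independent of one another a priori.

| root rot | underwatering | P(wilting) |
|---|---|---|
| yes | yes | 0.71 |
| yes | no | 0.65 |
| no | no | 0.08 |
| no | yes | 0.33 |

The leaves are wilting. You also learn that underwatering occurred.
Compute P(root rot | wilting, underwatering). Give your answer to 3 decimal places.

P(root rot | wilting, underwatering) ≈ 0.159

P(wilting | underwatering) = 0.33*0.919 + 0.71*0.081 = 0.303270 + 0.057510 = 0.360780
Of this, 0.057510 comes from 0.71*0.081 (the root rot=true cases).
P(root rot | wilting, underwatering) = 0.057510 / 0.360780 ≈ 0.159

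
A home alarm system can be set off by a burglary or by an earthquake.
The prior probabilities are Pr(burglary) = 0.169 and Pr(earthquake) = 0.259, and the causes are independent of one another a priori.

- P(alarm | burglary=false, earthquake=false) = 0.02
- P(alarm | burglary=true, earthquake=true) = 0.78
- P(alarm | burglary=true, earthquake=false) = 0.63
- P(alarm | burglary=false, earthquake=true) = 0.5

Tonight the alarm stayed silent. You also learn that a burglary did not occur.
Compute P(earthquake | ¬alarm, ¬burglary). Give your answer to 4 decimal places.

P(earthquake | ¬alarm, ¬burglary) ≈ 0.1513

Sum P(¬alarm|·) weighted by the priors over both values of earthquake:
  P(¬alarm | ¬burglary) = 0.98×0.741 + 0.5×0.259
        = 0.726180 + 0.129500 = 0.855680
Keeping only the earthquake-present terms gives 0.129500, so
  P(earthquake | ¬alarm, ¬burglary) = 0.129500 / 0.855680 ≈ 0.1513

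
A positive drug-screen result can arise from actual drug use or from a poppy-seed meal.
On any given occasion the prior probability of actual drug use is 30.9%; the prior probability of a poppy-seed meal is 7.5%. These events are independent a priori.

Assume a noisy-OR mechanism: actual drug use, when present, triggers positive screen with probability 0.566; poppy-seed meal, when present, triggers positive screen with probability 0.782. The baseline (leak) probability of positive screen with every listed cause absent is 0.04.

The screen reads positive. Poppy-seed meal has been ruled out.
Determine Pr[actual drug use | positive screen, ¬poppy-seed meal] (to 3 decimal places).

Under noisy-OR, P(positive screen | causes) = 1 − (1−0.04)·∏(1−qᵢ) over the active causes.
P(positive screen | ¬poppy-seed meal) = 0.04*0.691 + 0.58336*0.309 = 0.027640 + 0.180258 = 0.207898
Of this, 0.180258 comes from 0.58336*0.309 (the actual drug use=true cases).
So P(actual drug use | positive screen, ¬poppy-seed meal) = 0.180258/0.207898 ≈ 0.867.

Pr[actual drug use | positive screen, ¬poppy-seed meal] ≈ 0.867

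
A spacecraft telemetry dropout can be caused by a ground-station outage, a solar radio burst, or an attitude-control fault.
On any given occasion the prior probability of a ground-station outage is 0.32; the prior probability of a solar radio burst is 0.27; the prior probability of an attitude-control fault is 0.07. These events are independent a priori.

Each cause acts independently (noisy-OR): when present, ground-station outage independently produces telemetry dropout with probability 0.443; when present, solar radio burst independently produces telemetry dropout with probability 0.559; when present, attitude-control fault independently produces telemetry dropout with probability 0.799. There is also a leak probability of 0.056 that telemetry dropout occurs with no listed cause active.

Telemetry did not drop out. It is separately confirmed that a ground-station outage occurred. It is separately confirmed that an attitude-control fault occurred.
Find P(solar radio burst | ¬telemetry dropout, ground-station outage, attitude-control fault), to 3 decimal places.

P(solar radio burst | ¬telemetry dropout, ground-station outage, attitude-control fault) ≈ 0.140

Under noisy-OR, P(telemetry dropout | causes) = 1 − (1−0.056)·∏(1−qᵢ) over the active causes.
P(¬telemetry dropout | ground-station outage, attitude-control fault) = 0.105687*0.73 + 0.046608*0.27 = 0.077152 + 0.012584 = 0.089736
Restricting to configurations with solar radio burst present: 0.046608*0.27 = 0.012584.
P(solar radio burst | ¬telemetry dropout, ground-station outage, attitude-control fault) = 0.012584 / 0.089736 ≈ 0.140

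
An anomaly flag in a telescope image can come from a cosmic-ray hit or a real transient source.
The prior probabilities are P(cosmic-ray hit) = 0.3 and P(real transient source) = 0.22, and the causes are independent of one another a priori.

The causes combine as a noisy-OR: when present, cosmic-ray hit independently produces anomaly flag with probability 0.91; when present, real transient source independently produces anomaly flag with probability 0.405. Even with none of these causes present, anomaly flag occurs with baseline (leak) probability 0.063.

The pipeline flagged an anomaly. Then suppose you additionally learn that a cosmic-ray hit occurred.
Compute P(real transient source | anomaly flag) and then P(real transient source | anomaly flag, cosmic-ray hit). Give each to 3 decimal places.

Under noisy-OR, P(anomaly flag | causes) = 1 − (1−0.063)·∏(1−qᵢ) over the active causes.
Sum P(anomaly flag|·) weighted by the priors over the 4 (cosmic-ray hit, real transient source) configurations:
  P(anomaly flag) = 0.063*0.7*0.78 + 0.442485*0.7*0.22 + 0.91567*0.3*0.78 + 0.949824*0.3*0.22
        = 0.034398 + 0.068143 + 0.214267 + 0.062688 = 0.379496
The terms with real transient source present sum to 0.130831, so
  P(real transient source | anomaly flag) = 0.130831 / 0.379496 ≈ 0.345

Now also conditioning on cosmic-ray hit=true:
By total probability over both values of real transient source:
  P(anomaly flag | cosmic-ray hit) = 0.91567*0.78 + 0.949824*0.22
        = 0.714223 + 0.208961 = 0.923184
The terms with real transient source present sum to 0.208961, so
  P(real transient source | anomaly flag, cosmic-ray hit) = 0.208961 / 0.923184 ≈ 0.226
The drop from 0.345 to 0.226 is the explaining-away (discounting) effect.

P(real transient source | anomaly flag) ≈ 0.345; P(real transient source | anomaly flag, cosmic-ray hit) ≈ 0.226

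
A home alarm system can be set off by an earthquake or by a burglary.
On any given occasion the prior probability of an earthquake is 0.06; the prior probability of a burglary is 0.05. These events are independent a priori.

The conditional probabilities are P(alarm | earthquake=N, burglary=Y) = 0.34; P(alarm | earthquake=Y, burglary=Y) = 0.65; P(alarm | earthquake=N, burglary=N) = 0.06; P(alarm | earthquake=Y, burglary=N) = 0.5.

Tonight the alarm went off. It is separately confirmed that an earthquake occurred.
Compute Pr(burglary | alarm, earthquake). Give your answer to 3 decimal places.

Numerator (weight on configurations with burglary): 0.65×0.05 = 0.032500
Normalizer over all consistent configurations: 0.5×0.95 + 0.65×0.05 = 0.507500
P(burglary | alarm, earthquake) = 0.032500/0.507500 ≈ 0.064

Pr(burglary | alarm, earthquake) ≈ 0.064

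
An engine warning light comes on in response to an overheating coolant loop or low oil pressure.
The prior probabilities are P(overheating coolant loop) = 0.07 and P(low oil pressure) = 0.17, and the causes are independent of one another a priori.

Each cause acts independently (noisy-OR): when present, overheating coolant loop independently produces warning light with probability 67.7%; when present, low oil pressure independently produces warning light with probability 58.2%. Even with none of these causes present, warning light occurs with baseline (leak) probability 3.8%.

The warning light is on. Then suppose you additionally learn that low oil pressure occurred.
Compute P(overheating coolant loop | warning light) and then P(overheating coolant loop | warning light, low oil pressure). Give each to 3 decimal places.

P(overheating coolant loop | warning light) ≈ 0.289; P(overheating coolant loop | warning light, low oil pressure) ≈ 0.099

Under noisy-OR, P(warning light | causes) = 1 − (1−0.038)·∏(1−qᵢ) over the active causes.
Weight on overheating coolant loop=true, given the evidence: 0.040047 + 0.010354 = 0.050401
Denominator P(warning light): 0.038*0.93*0.83 + 0.597884*0.93*0.17 + 0.689274*0.07*0.83 + 0.870117*0.07*0.17 = 0.174258
Posterior = 0.050401 / 0.174258 ≈ 0.289

Now also conditioning on low oil pressure=true:
P(warning light | low oil pressure) = 0.597884×0.93 + 0.870117×0.07 = 0.556032 + 0.060908 = 0.616940
Of this, 0.060908 comes from 0.870117×0.07 (the overheating coolant loop=true cases).
Hence the posterior is 0.060908/0.616940 ≈ 0.099.
Conditioning on low oil pressure lowers the posterior on overheating coolant loop: the classic explaining-away effect in a common-effect structure.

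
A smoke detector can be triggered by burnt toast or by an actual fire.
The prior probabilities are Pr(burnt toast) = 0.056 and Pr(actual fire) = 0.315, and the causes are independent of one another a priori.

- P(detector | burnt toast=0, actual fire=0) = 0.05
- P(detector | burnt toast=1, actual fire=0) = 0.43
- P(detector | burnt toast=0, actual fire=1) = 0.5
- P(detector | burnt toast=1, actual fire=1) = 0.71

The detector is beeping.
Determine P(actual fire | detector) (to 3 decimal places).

Sum P(detector|·) weighted by the priors over the 4 (burnt toast, actual fire) configurations:
  P(detector) = 0.05·0.944·0.685 + 0.5·0.944·0.315 + 0.43·0.056·0.685 + 0.71·0.056·0.315
        = 0.032332 + 0.148680 + 0.016495 + 0.012524 = 0.210031
Configurations with actual fire contribute 0.161204, so
  P(actual fire | detector) = 0.161204 / 0.210031 ≈ 0.768

P(actual fire | detector) ≈ 0.768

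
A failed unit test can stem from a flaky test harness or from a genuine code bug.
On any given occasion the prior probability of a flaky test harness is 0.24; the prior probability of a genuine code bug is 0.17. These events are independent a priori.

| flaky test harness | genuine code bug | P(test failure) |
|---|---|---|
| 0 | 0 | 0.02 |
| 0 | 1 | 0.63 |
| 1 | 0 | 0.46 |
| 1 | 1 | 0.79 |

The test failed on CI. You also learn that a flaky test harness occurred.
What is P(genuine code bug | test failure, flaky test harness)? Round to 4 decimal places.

P(genuine code bug | test failure, flaky test harness) ≈ 0.2602

By total probability over both values of genuine code bug:
  P(test failure | flaky test harness) = 0.46*0.83 + 0.79*0.17
        = 0.381800 + 0.134300 = 0.516100
The terms with genuine code bug present sum to 0.134300, so
  P(genuine code bug | test failure, flaky test harness) = 0.134300 / 0.516100 ≈ 0.2602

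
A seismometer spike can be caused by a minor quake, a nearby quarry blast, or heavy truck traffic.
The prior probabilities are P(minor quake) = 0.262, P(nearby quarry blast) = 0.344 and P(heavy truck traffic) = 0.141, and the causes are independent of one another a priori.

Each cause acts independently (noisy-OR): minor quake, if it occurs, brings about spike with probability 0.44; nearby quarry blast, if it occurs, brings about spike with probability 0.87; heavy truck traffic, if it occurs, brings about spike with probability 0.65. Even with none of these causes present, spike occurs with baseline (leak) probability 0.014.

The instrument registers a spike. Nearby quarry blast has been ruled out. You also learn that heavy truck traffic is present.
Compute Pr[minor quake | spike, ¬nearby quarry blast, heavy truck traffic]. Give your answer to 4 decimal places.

Under noisy-OR, P(spike | causes) = 1 − (1−0.014)·∏(1−qᵢ) over the active causes.
P(spike | ¬nearby quarry blast, heavy truck traffic) = 0.6549·0.738 + 0.806744·0.262 = 0.483316 + 0.211367 = 0.694683
Of this, 0.211367 comes from 0.806744·0.262 (the minor quake=true cases).
So P(minor quake | spike, ¬nearby quarry blast, heavy truck traffic) = 0.211367/0.694683 ≈ 0.3043.

Pr[minor quake | spike, ¬nearby quarry blast, heavy truck traffic] ≈ 0.3043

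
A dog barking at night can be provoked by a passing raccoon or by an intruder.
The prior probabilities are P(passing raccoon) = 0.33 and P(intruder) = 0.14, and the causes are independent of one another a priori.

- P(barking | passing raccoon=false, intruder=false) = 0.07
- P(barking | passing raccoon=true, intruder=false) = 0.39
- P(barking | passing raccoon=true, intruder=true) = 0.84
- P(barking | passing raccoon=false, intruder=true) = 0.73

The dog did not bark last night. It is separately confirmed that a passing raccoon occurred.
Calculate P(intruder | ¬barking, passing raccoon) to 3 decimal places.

Enumerate both values of intruder and weight by the priors:
  P(¬barking | passing raccoon) = 0.61*0.86 + 0.16*0.14
        = 0.524600 + 0.022400 = 0.547000
Keeping only the intruder-present terms gives 0.022400, so
  P(intruder | ¬barking, passing raccoon) = 0.022400 / 0.547000 ≈ 0.041

P(intruder | ¬barking, passing raccoon) ≈ 0.041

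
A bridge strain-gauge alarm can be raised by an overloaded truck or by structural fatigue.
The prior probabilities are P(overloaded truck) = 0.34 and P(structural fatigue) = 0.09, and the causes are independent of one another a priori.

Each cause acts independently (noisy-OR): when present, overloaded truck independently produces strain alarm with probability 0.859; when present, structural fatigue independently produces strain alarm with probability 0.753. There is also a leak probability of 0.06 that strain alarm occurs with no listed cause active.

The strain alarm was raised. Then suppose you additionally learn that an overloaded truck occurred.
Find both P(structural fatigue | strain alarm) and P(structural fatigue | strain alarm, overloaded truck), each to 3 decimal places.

P(structural fatigue | strain alarm) ≈ 0.198; P(structural fatigue | strain alarm, overloaded truck) ≈ 0.099

Under noisy-OR, P(strain alarm | causes) = 1 − (1−0.06)·∏(1−qᵢ) over the active causes.
P(strain alarm) = 0.06*0.66*0.91 + 0.76782*0.66*0.09 + 0.86746*0.34*0.91 + 0.967263*0.34*0.09 = 0.036036 + 0.045609 + 0.268392 + 0.029598 = 0.379635
The structural fatigue-present share is 0.045609 + 0.029598 = 0.075207.
P(structural fatigue | strain alarm) = 0.075207 / 0.379635 ≈ 0.198

With the extra evidence:
For the numerator, keep only structural fatigue=true terms: 0.967263·0.09 = 0.087054
Denominator P(strain alarm | overloaded truck): 0.86746·0.91 + 0.967263·0.09 = 0.876443
Posterior = 0.087054 / 0.876443 ≈ 0.099
This is intercausal reasoning (explaining away): once overloaded truck accounts for the strain alarm, structural fatigue becomes less likely.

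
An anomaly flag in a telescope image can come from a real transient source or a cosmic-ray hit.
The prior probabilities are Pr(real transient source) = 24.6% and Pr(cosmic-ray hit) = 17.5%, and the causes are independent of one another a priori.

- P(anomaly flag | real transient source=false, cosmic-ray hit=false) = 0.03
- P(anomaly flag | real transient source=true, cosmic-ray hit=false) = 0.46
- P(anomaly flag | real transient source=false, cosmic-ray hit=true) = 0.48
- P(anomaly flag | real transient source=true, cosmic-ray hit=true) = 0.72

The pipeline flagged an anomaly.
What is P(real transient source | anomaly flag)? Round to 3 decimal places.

Weight on real transient source=true, given the evidence: 0.093357 + 0.030996 = 0.124353
Denominator P(anomaly flag): 0.03·0.754·0.825 + 0.48·0.754·0.175 + 0.46·0.246·0.825 + 0.72·0.246·0.175 = 0.206350
Posterior = 0.124353 / 0.206350 ≈ 0.603

P(real transient source | anomaly flag) ≈ 0.603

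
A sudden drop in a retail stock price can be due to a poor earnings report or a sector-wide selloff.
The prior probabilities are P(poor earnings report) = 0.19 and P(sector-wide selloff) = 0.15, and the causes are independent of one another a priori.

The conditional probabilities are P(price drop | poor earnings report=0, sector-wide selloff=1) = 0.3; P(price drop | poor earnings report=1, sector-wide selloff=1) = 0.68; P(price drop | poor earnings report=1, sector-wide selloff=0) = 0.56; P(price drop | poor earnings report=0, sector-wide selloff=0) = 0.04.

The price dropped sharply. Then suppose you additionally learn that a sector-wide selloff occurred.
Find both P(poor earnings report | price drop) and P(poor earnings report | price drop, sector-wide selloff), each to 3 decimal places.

P(poor earnings report | price drop) ≈ 0.632; P(poor earnings report | price drop, sector-wide selloff) ≈ 0.347

Sum P(price drop|·) weighted by the priors over the 4 (poor earnings report, sector-wide selloff) configurations:
  P(price drop) = 0.04×0.81×0.85 + 0.3×0.81×0.15 + 0.56×0.19×0.85 + 0.68×0.19×0.15
        = 0.027540 + 0.036450 + 0.090440 + 0.019380 = 0.173810
The terms with poor earnings report present sum to 0.109820, so
  P(poor earnings report | price drop) = 0.109820 / 0.173810 ≈ 0.632

Now condition on the additional information:
Weight on poor earnings report=true, given the evidence: 0.68·0.19 = 0.129200
The normalizing constant is 0.3·0.81 + 0.68·0.19 = 0.372200
Posterior = 0.129200 / 0.372200 ≈ 0.347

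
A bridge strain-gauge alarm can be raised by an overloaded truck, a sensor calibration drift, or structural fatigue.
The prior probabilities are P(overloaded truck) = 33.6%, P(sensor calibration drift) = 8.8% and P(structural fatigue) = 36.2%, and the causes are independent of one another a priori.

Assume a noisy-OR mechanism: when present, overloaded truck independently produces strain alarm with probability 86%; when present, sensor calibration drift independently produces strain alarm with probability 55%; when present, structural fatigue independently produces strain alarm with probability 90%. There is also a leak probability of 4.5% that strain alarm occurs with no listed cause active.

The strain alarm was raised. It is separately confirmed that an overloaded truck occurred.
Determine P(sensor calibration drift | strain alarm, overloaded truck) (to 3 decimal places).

P(sensor calibration drift | strain alarm, overloaded truck) ≈ 0.092

Under noisy-OR, P(strain alarm | causes) = 1 − (1−0.045)·∏(1−qᵢ) over the active causes.
By total probability over the 4 (sensor calibration drift, structural fatigue) configurations:
  P(strain alarm | overloaded truck) = 0.8663*0.912*0.638 + 0.98663*0.912*0.362 + 0.939835*0.088*0.638 + 0.993984*0.088*0.362
        = 0.504062 + 0.325730 + 0.052766 + 0.031664 = 0.914222
Keeping only the sensor calibration drift-present terms gives 0.084430, so
  P(sensor calibration drift | strain alarm, overloaded truck) = 0.084430 / 0.914222 ≈ 0.092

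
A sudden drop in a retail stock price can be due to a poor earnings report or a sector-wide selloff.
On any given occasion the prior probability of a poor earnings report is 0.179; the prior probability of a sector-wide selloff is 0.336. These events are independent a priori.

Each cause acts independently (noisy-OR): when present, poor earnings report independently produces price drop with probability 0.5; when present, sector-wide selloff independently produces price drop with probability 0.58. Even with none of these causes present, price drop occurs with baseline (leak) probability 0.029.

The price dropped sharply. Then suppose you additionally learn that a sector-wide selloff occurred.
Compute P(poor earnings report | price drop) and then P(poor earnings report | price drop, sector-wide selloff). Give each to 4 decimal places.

Under noisy-OR, P(price drop | causes) = 1 − (1−0.029)·∏(1−qᵢ) over the active causes.
Enumerate the 4 (poor earnings report, sector-wide selloff) configurations and weight by the priors:
  P(price drop) = 0.029*0.821*0.664 + 0.59218*0.821*0.336 + 0.5145*0.179*0.664 + 0.79609*0.179*0.336
        = 0.015809 + 0.163356 + 0.061151 + 0.047880 = 0.288196
Keeping only the poor earnings report-present terms gives 0.109031, so
  P(poor earnings report | price drop) = 0.109031 / 0.288196 ≈ 0.3783

With the extra evidence:
Enumerate both values of poor earnings report and weight by the priors:
  P(price drop | sector-wide selloff) = 0.59218·0.821 + 0.79609·0.179
        = 0.486180 + 0.142500 = 0.628680
The terms with poor earnings report present sum to 0.142500, so
  P(poor earnings report | price drop, sector-wide selloff) = 0.142500 / 0.628680 ≈ 0.2267
— sector-wide selloff explains away the evidence for poor earnings report.

P(poor earnings report | price drop) ≈ 0.3783; P(poor earnings report | price drop, sector-wide selloff) ≈ 0.2267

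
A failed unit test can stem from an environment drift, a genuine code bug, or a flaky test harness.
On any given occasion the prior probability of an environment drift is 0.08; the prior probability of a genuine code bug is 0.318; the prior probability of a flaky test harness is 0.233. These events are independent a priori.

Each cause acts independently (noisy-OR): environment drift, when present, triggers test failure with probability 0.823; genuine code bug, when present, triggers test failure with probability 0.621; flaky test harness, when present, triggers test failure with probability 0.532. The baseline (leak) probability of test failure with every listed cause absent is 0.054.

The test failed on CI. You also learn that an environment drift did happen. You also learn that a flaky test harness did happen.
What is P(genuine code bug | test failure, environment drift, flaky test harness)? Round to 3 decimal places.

Under noisy-OR, P(test failure | causes) = 1 − (1−0.054)·∏(1−qᵢ) over the active causes.
For the numerator, keep only genuine code bug=true terms: 0.9703×0.318 = 0.308555
Denominator P(test failure | environment drift, flaky test harness): 0.921637×0.682 + 0.9703×0.318 = 0.937111
Posterior = 0.308555 / 0.937111 ≈ 0.329

P(genuine code bug | test failure, environment drift, flaky test harness) ≈ 0.329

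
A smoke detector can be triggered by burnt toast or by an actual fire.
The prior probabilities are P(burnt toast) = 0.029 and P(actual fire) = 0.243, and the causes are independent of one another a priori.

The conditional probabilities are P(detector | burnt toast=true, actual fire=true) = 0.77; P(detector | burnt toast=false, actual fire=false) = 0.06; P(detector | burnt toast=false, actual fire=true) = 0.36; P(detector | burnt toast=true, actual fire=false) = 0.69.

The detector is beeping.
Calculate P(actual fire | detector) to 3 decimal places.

P(detector) = 0.06·0.971·0.757 + 0.36·0.971·0.243 + 0.69·0.029·0.757 + 0.77·0.029·0.243 = 0.044103 + 0.084943 + 0.015148 + 0.005426 = 0.149620
Of this, 0.090369 comes from 0.084943 + 0.005426 (the actual fire=true cases).
So P(actual fire | detector) = 0.090369/0.149620 ≈ 0.604.

P(actual fire | detector) ≈ 0.604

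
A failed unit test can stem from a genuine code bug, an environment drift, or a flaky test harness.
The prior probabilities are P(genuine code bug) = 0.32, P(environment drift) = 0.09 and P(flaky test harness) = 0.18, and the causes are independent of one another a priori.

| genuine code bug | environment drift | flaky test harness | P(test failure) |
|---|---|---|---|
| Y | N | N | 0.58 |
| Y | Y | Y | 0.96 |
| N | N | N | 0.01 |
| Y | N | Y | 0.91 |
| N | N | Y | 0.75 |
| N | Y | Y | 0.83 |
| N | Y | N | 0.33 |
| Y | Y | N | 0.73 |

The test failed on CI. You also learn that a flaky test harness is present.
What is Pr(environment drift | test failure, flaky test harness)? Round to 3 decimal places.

Enumerate the 4 (genuine code bug, environment drift) configurations and weight by the priors:
  P(test failure | flaky test harness) = 0.75·0.68·0.91 + 0.83·0.68·0.09 + 0.91·0.32·0.91 + 0.96·0.32·0.09
        = 0.464100 + 0.050796 + 0.264992 + 0.027648 = 0.807536
The terms with environment drift present sum to 0.078444, so
  P(environment drift | test failure, flaky test harness) = 0.078444 / 0.807536 ≈ 0.097

Pr(environment drift | test failure, flaky test harness) ≈ 0.097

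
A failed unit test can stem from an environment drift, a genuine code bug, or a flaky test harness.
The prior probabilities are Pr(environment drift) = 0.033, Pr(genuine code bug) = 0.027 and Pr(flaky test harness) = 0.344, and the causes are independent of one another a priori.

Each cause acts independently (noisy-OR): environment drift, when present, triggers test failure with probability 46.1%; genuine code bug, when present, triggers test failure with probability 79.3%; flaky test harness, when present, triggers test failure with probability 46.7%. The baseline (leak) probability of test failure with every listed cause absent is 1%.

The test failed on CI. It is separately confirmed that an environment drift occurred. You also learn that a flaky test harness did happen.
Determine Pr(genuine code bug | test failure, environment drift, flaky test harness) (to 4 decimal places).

Pr(genuine code bug | test failure, environment drift, flaky test harness) ≈ 0.0352

Under noisy-OR, P(test failure | causes) = 1 − (1−0.01)·∏(1−qᵢ) over the active causes.
P(test failure | environment drift, flaky test harness) = 0.715586×0.973 + 0.941126×0.027 = 0.696265 + 0.025410 = 0.721675
The genuine code bug-present share is 0.941126×0.027 = 0.025410.
P(genuine code bug | test failure, environment drift, flaky test harness) = 0.025410 / 0.721675 ≈ 0.0352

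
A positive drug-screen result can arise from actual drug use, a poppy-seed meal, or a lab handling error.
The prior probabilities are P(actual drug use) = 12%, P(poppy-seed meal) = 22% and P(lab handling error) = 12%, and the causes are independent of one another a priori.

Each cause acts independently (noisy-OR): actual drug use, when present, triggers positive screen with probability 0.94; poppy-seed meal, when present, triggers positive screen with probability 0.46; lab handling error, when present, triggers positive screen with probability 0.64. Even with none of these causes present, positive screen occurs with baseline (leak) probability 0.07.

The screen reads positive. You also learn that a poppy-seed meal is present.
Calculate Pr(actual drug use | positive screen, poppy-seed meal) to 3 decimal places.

Pr(actual drug use | positive screen, poppy-seed meal) ≈ 0.198

Under noisy-OR, P(positive screen | causes) = 1 − (1−0.07)·∏(1−qᵢ) over the active causes.
Enumerate the 4 (actual drug use, lab handling error) configurations and weight by the priors:
  P(positive screen | poppy-seed meal) = 0.4978×0.88×0.88 + 0.819208×0.88×0.12 + 0.969868×0.12×0.88 + 0.989152×0.12×0.12
        = 0.385496 + 0.086508 + 0.102418 + 0.014244 = 0.588666
Keeping only the actual drug use-present terms gives 0.116662, so
  P(actual drug use | positive screen, poppy-seed meal) = 0.116662 / 0.588666 ≈ 0.198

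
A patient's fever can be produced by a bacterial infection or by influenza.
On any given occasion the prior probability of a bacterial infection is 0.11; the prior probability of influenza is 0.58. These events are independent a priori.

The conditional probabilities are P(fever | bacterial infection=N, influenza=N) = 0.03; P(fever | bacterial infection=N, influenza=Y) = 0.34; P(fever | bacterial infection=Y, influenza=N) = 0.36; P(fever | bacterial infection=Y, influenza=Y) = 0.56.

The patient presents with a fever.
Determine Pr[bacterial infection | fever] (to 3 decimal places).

Sum P(fever|·) weighted by the priors over the 4 (bacterial infection, influenza) configurations:
  P(fever) = 0.03×0.89×0.42 + 0.34×0.89×0.58 + 0.36×0.11×0.42 + 0.56×0.11×0.58
        = 0.011214 + 0.175508 + 0.016632 + 0.035728 = 0.239082
The terms with bacterial infection present sum to 0.052360, so
  P(bacterial infection | fever) = 0.052360 / 0.239082 ≈ 0.219

Pr[bacterial infection | fever] ≈ 0.219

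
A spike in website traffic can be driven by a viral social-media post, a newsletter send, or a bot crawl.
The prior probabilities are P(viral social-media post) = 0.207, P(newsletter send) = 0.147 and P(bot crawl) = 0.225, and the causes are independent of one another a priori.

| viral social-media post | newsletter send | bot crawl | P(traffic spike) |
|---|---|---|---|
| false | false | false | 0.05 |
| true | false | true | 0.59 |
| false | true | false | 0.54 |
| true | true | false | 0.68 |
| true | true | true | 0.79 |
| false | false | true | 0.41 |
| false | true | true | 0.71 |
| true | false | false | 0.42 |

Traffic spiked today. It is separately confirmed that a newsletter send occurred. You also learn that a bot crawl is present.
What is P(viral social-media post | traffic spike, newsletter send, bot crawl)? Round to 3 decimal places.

P(traffic spike | newsletter send, bot crawl) = 0.71*0.793 + 0.79*0.207 = 0.563030 + 0.163530 = 0.726560
Restricting to configurations with viral social-media post present: 0.79*0.207 = 0.163530.
So P(viral social-media post | traffic spike, newsletter send, bot crawl) = 0.163530/0.726560 ≈ 0.225.

P(viral social-media post | traffic spike, newsletter send, bot crawl) ≈ 0.225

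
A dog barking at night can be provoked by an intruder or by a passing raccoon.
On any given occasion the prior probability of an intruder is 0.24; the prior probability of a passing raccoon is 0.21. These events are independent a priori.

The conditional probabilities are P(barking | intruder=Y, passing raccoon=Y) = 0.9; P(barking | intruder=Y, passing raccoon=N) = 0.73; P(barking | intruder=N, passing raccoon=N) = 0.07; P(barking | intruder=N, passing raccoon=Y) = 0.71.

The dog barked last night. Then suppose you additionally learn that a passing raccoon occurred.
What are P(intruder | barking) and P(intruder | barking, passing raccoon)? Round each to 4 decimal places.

P(intruder | barking) ≈ 0.5419; P(intruder | barking, passing raccoon) ≈ 0.2859

Weight on intruder=true, given the evidence: 0.138408 + 0.045360 = 0.183768
The normalizing constant is 0.07·0.76·0.79 + 0.71·0.76·0.21 + 0.73·0.24·0.79 + 0.9·0.24·0.21 = 0.339112
P(intruder | barking) = 0.183768/0.339112 ≈ 0.5419

Now condition on the additional information:
By total probability over both values of intruder:
  P(barking | passing raccoon) = 0.71*0.76 + 0.9*0.24
        = 0.539600 + 0.216000 = 0.755600
The terms with intruder present sum to 0.216000, so
  P(intruder | barking, passing raccoon) = 0.216000 / 0.755600 ≈ 0.2859
Conditioning on passing raccoon lowers the posterior on intruder: the classic explaining-away effect in a common-effect structure.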